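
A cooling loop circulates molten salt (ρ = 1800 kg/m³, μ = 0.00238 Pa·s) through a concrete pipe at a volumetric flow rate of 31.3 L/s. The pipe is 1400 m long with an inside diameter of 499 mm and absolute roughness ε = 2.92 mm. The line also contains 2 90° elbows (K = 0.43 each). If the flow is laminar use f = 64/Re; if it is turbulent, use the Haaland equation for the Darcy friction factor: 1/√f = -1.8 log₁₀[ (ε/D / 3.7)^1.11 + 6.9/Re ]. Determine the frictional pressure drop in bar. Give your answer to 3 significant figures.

Q = 31.3 L/s = 31.3/1000 = 0.0313 m³/s.
Cross-sectional area A = πD²/4 = π(0.499)²/4 = 0.1956 m²; mean velocity V = Q/A = 0.0313/0.1956 = 0.16 m/s.
Reynolds number Re = ρVD/μ = 1800 · 0.16 · 0.499 / 0.00238 = 6.04e+04.
Re > 4000 → turbulent. Relative roughness ε/D = 0.00292/0.499 = 0.00585. Haaland: 1/√f = -1.8 log₁₀[(0.00585/3.7)^1.11 + 6.9/6.04e+04] = -1.8 log₁₀[0.000778 + 0.000114] = 5.489, so f = 0.03319.
Total minor-loss coefficient ΣK = 2·0.43 = 0.86.
ΔP = [f·L/D + ΣK]·(ρV²/2) = [0.03319·1400/0.499 + 0.86]·(1800·0.16²/2) = [93.11 + 0.86]·23.05 = 2167 Pa.
ΔP = 2167 Pa = 0.0217 bar.

ΔP ≈ 0.0217 bar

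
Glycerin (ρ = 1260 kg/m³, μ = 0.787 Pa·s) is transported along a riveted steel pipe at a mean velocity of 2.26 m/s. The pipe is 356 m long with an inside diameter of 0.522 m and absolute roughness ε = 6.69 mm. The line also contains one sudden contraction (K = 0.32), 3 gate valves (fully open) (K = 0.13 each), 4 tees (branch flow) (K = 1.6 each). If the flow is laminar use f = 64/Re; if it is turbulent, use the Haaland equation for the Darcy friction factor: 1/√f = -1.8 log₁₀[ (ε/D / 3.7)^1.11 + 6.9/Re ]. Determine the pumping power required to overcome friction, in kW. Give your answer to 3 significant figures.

Reynolds number Re = ρVD/μ = 1260 · 2.26 · 0.522 / 0.787 = 1889.
Re < 2300 → laminar flow, so f = 64/Re = 64/1889 = 0.03388 (the turbulent correlation is not needed).
Total minor-loss coefficient ΣK = 1·0.32 + 3·0.13 + 4·1.6 = 7.11.
ΔP = [f·L/D + ΣK]·(ρV²/2) = [0.03388·356/0.522 + 7.11]·(1260·2.26²/2) = [23.11 + 7.11]·3218 = 9.724e+04 Pa.
Q = V·A = 2.26·0.214 = 0.4837 m³/s.
Pumping power P = QΔP = 0.4837·9.724e+04 = 47030 W = 47.0 kW.

P ≈ 47.0 kW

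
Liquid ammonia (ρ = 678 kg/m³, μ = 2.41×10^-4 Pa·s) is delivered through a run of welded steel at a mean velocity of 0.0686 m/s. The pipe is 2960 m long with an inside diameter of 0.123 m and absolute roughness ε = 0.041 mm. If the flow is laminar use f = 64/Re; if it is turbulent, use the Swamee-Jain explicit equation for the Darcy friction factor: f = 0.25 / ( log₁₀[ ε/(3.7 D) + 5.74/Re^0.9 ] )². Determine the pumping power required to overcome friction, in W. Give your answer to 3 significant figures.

Reynolds number Re = ρVD/μ = 678 · 0.0686 · 0.123 / 0.000241 = 2.374e+04.
Re > 4000 → turbulent. Relative roughness ε/D = 4.1e-05/0.123 = 0.000333. Swamee-Jain: f = 0.25/(log₁₀[0.000333/3.7 + 5.74/2.374e+04^0.9])² = 0.25/(log₁₀[9.01e-05 + 0.000662])² = 0.25/(-3.124)² = 0.02562.
Darcy-Weisbach: ΔP = f(L/D)(ρV²/2) = 0.02562·(2960/0.123)·(678·0.0686²/2) = 0.02562·2.407e+04·1.595 = 983.7 Pa.
Q = V·A = 0.0686·0.01188 = 0.0008151 m³/s.
Pumping power P = QΔP = 0.0008151·983.7 = 0.8018 W = 0.802 W.

P ≈ 0.802 W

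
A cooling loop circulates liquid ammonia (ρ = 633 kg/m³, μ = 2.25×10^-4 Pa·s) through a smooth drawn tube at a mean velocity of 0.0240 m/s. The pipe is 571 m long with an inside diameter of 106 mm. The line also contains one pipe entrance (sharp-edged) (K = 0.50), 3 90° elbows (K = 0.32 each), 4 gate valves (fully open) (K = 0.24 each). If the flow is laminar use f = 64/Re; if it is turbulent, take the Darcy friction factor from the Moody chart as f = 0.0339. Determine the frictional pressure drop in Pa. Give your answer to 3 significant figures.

ΔP ≈ 33.7 Pa

Reynolds number Re = ρVD/μ = 633 · 0.024 · 0.106 / 0.000225 = 7157.
Re > 4000 → turbulent; use the Moody-chart value f = 0.0339.
Total minor-loss coefficient ΣK = 1·0.5 + 3·0.32 + 4·0.24 = 2.42.
ΔP = [f·L/D + ΣK]·(ρV²/2) = [0.0339·571/0.106 + 2.42]·(633·0.024²/2) = [182.6 + 2.42]·0.1823 = 33.73 Pa.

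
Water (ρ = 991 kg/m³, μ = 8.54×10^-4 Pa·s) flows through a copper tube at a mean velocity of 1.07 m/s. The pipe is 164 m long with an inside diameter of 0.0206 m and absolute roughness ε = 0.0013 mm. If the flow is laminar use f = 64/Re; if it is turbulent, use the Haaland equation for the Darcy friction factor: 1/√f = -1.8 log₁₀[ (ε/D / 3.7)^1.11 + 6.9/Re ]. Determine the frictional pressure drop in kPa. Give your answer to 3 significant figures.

Reynolds number Re = ρVD/μ = 991 · 1.07 · 0.0206 / 0.000854 = 2.558e+04.
Re > 4000 → turbulent. Relative roughness ε/D = 1.3e-06/0.0206 = 6.31e-05. Haaland: 1/√f = -1.8 log₁₀[(6.31e-05/3.7)^1.11 + 6.9/2.558e+04] = -1.8 log₁₀[5.1e-06 + 0.00027] = 6.41, so f = 0.02434.
Darcy-Weisbach: ΔP = f(L/D)(ρV²/2) = 0.02434·(164/0.0206)·(991·1.07²/2) = 0.02434·7961·567.3 = 1.099e+05 Pa.
ΔP = 1.099e+05 Pa = 110 kPa.

ΔP ≈ 110 kPa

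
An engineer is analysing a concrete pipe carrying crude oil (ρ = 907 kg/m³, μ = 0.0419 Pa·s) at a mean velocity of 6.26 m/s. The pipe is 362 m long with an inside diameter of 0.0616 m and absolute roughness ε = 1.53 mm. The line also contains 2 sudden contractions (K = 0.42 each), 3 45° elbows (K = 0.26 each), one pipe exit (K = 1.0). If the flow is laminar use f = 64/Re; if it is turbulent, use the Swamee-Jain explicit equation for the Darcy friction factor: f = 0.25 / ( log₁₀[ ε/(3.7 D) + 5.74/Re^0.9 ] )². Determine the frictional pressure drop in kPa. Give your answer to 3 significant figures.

ΔP ≈ 6110 kPa

Reynolds number Re = ρVD/μ = 907 · 6.26 · 0.0616 / 0.0419 = 8347.
Re > 4000 → turbulent. Relative roughness ε/D = 0.00153/0.0616 = 0.0248. Swamee-Jain: f = 0.25/(log₁₀[0.0248/3.7 + 5.74/8347^0.9])² = 0.25/(log₁₀[0.00671 + 0.0017])² = 0.25/(-2.075)² = 0.05805.
Total minor-loss coefficient ΣK = 2·0.42 + 3·0.26 + 1·1 = 2.62.
ΔP = [f·L/D + ΣK]·(ρV²/2) = [0.05805·362/0.0616 + 2.62]·(907·6.26²/2) = [341.1 + 2.62]·1.777e+04 = 6.109e+06 Pa.
ΔP = 6.109e+06 Pa = 6110 kPa.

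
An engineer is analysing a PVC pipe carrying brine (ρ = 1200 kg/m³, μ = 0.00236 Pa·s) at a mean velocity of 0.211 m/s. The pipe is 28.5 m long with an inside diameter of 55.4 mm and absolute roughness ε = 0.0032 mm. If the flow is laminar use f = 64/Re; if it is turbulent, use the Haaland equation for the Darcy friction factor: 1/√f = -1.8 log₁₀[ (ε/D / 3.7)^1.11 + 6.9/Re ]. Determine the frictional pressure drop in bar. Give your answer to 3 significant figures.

ΔP ≈ 0.00493 bar

Reynolds number Re = ρVD/μ = 1200 · 0.211 · 0.0554 / 0.00236 = 5944.
Re > 4000 → turbulent. Relative roughness ε/D = 3.2e-06/0.0554 = 5.78e-05. Haaland: 1/√f = -1.8 log₁₀[(5.78e-05/3.7)^1.11 + 6.9/5944] = -1.8 log₁₀[4.62e-06 + 0.00116] = 5.28, so f = 0.03587.
Darcy-Weisbach: ΔP = f(L/D)(ρV²/2) = 0.03587·(28.5/0.0554)·(1200·0.211²/2) = 0.03587·514.4·26.71 = 492.9 Pa.
ΔP = 492.9 Pa = 0.00493 bar.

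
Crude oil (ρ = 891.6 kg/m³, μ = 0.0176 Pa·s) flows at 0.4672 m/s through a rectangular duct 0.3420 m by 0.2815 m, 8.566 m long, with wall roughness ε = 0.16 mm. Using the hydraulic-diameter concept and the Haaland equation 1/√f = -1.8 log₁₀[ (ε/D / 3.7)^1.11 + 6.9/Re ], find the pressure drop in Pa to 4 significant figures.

ΔP ≈ 92.48 Pa

Hydraulic diameter D_h = 4A/P = 4·(0.342·0.2815)/(2·(0.342+0.2815)) = 0.3851/1.247 = 0.3088 m.
Re = ρVD_h/μ = 891.6·0.4672·0.3088/0.0176 = 7309.
ε/D_h = 0.00016/0.3088 = 0.000518; Haaland gives 1/√f = -1.8 log₁₀[5.28e-05+0.000944] = 5.403, so f = 0.03426.
ΔP = f(L/D_h)(ρV²/2) = 0.03426·8.566/0.3088·97.31 = 92.48 Pa.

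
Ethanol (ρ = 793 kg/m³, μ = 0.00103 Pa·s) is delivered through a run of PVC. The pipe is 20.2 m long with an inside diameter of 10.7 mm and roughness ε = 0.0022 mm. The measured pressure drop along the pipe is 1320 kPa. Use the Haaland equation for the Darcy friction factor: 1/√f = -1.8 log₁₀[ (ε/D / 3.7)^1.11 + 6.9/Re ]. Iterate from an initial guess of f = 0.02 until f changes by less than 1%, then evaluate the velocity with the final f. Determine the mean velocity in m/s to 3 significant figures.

Rearranging Darcy-Weisbach: V = √(2·ΔP·D/(f·L·ρ)). With ε/D = 2.2e-06/0.0107 = 0.000206, iterate starting from f = 0.02:
  f = 0.02 → V = √(2·1.32e+06·0.0107/(0.02·20.2·793)) = 9.39 m/s; Re = ρVD/μ = 7.735e+04; f → 0.01962
  f = 0.01962 → V = 9.48 m/s; Re = 7.81e+04; f → 0.01959
Converged (Δf/f < 1%). With the final f = 0.01959: V = √(2·1.32e+06·0.0107/(0.01959·20.2·793)) = 9.488 m/s.

V ≈ 9.49 m/s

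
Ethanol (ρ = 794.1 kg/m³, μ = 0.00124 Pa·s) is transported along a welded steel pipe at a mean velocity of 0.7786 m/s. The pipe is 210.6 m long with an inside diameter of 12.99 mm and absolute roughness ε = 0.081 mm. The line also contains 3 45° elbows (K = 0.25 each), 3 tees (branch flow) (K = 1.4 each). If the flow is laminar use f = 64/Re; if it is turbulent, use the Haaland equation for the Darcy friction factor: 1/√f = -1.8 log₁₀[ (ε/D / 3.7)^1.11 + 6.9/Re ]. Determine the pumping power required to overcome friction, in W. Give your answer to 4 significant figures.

Reynolds number Re = ρVD/μ = 794.1 · 0.7786 · 0.01299 / 0.00124 = 6477.
Re > 4000 → turbulent. Relative roughness ε/D = 8.1e-05/0.01299 = 0.00624. Haaland: 1/√f = -1.8 log₁₀[(0.00624/3.7)^1.11 + 6.9/6477] = -1.8 log₁₀[0.000835 + 0.00107] = 4.898, so f = 0.04168.
Total minor-loss coefficient ΣK = 3·0.25 + 3·1.4 = 4.95.
ΔP = [f·L/D + ΣK]·(ρV²/2) = [0.04168·210.6/0.01299 + 4.95]·(794.1·0.7786²/2) = [675.7 + 4.95]·240.7 = 1.638e+05 Pa.
Q = V·A = 0.7786·0.0001325 = 0.0001032 m³/s.
Pumping power P = QΔP = 0.0001032·1.638e+05 = 16.906 W = 16.91 W.

P ≈ 16.91 W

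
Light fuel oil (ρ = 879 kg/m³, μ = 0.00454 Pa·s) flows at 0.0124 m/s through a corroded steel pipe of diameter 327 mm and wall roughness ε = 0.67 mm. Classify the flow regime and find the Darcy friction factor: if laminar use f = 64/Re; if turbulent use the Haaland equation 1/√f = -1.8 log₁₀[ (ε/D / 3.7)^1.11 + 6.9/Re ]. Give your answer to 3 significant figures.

f ≈ 0.0815

Re = ρVD/μ = 879·0.0124·0.327/0.00454 = 785.1.
Re < 2300 → laminar, so f = 64/Re = 0.08152 (roughness is irrelevant in laminar flow).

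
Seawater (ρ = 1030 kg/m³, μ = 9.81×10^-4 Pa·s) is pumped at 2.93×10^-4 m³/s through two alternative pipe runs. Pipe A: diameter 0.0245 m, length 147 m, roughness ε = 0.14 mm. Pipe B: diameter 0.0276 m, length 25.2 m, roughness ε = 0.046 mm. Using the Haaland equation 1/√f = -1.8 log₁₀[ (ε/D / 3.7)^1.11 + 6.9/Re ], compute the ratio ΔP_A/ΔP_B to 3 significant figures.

Pipe A: V = Q/A = 0.000293/0.0004714 = 0.6215 m/s; Re = 1.599e+04; ε/D = 0.00571; Haaland → f = 0.03608; ΔP_A = f(L/D)(ρV²/2) = 4.307e+04 Pa.
Pipe B: V = Q/A = 0.000293/0.0005983 = 0.4897 m/s; Re = 1.419e+04; ε/D = 0.00167; Haaland → f = 0.03075; ΔP_B = f(L/D)(ρV²/2) = 3468 Pa.
ΔP_A/ΔP_B = 4.307e+04/3468 = 12.4.

ΔP_A/ΔP_B ≈ 12.4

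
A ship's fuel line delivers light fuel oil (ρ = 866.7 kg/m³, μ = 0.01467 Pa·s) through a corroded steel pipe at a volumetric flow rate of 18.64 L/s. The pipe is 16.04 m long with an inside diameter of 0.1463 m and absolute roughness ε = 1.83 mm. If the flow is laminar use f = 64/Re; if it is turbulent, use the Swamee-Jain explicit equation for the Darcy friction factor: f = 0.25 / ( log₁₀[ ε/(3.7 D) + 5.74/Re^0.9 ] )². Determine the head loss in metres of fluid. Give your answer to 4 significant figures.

Q = 18.64 L/s = 18.64/1000 = 0.01864 m³/s.
Cross-sectional area A = πD²/4 = π(0.1463)²/4 = 0.01681 m²; mean velocity V = Q/A = 0.01864/0.01681 = 1.109 m/s.
Reynolds number Re = ρVD/μ = 866.7 · 1.109 · 0.1463 / 0.0147 = 9584.
Re > 4000 → turbulent. Relative roughness ε/D = 0.00183/0.1463 = 0.0125. Swamee-Jain: f = 0.25/(log₁₀[0.0125/3.7 + 5.74/9584^0.9])² = 0.25/(log₁₀[0.00338 + 0.0015])² = 0.25/(-2.312)² = 0.04678.
Darcy-Weisbach: ΔP = f(L/D)(ρV²/2) = 0.04678·(16.04/0.1463)·(866.7·1.109²/2) = 0.04678·109.6·532.8 = 2733 Pa.
Head loss h_f = ΔP/(ρg) = 2733/(866.7·9.81) = 0.3214 m.

h_f ≈ 0.3214 m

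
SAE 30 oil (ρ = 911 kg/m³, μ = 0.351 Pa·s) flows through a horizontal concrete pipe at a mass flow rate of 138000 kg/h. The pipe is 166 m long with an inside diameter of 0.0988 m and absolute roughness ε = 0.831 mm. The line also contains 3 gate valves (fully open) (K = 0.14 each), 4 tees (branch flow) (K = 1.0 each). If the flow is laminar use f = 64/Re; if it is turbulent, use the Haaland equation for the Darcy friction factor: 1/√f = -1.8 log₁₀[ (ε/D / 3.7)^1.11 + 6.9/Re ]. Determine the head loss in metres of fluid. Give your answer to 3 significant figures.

ṁ = 138000 kg/h = 138000/3600 = 38.33 kg/s.
A = πD²/4 = π(0.0988)²/4 = 0.007667 m²; mean velocity V = ṁ/(ρA) = 38.33/(911 · 0.007667) = 5.489 m/s.
Reynolds number Re = ρVD/μ = 911 · 5.489 · 0.0988 / 0.351 = 1407.
Re < 2300 → laminar flow, so f = 64/Re = 64/1407 = 0.04547 (the turbulent correlation is not needed).
Total minor-loss coefficient ΣK = 3·0.14 + 4·1 = 4.42.
ΔP = [f·L/D + ΣK]·(ρV²/2) = [0.04547·166/0.0988 + 4.42]·(911·5.489²/2) = [76.4 + 4.42]·1.372e+04 = 1.109e+06 Pa.
Head loss h_f = ΔP/(ρg) = 1.109e+06/(911·9.81) = 124 m.

h_f ≈ 124 m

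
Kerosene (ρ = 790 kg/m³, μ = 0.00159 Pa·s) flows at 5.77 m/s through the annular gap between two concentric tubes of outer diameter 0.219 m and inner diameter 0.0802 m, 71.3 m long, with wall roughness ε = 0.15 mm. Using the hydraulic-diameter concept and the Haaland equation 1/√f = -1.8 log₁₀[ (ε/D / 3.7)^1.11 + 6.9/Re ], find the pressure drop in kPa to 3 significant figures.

ΔP ≈ 140 kPa

Hydraulic diameter D_h = 4A/P = D_o - D_i = 0.219 - 0.0802 = 0.1388 m.
Re = ρVD_h/μ = 790·5.77·0.1388/0.00159 = 3.979e+05.
ε/D_h = 0.00015/0.1388 = 0.00108; Haaland gives 1/√f = -1.8 log₁₀[0.000119+1.73e-05] = 6.956, so f = 0.02067.
ΔP = f(L/D_h)(ρV²/2) = 0.02067·71.3/0.1388·1.315e+04 = 1.396e+05 Pa.
ΔP = 140 kPa.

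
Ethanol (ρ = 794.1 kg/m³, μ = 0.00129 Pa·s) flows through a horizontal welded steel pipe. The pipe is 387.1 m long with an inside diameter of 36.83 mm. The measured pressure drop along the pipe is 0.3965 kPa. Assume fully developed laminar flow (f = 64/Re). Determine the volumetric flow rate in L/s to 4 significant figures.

For laminar flow, f = 64/Re with Re = ρVD/μ, so Darcy-Weisbach reduces to ΔP = 32μLV/D². Solving for V: V = ΔP·D²/(32μL) = 396.5·(0.03683)²/(32·0.00129·387.1) = 0.03366 m/s.
Check: Re = ρVD/μ = 794.1·0.03366·0.03683/0.00129 = 763.1 < 2300, so the laminar assumption holds.
Q = V·A = 0.03366·(π/4·0.03683²) = 3.586e-05 m³/s = 0.03586 L/s.

Q ≈ 0.03586 L/s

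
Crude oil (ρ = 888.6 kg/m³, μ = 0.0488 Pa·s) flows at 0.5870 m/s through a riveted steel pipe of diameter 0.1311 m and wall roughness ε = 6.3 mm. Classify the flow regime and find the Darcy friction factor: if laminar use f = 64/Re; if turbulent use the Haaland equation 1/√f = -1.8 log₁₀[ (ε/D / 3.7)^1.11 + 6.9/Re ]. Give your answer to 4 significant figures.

f ≈ 0.04567

Re = ρVD/μ = 888.6·0.587·0.1311/0.0488 = 1401.
Re < 2300 → laminar, so f = 64/Re = 0.04567 (roughness is irrelevant in laminar flow).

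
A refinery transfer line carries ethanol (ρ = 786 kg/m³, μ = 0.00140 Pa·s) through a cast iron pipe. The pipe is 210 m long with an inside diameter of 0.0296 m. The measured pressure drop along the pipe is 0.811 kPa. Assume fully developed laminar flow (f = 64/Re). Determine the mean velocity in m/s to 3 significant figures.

V ≈ 0.0755 m/s

For laminar flow, f = 64/Re with Re = ρVD/μ, so Darcy-Weisbach reduces to ΔP = 32μLV/D². Solving for V: V = ΔP·D²/(32μL) = 811·(0.0296)²/(32·0.0014·210) = 0.07553 m/s.
Check: Re = ρVD/μ = 786·0.07553·0.0296/0.0014 = 1255 < 2300, so the laminar assumption holds.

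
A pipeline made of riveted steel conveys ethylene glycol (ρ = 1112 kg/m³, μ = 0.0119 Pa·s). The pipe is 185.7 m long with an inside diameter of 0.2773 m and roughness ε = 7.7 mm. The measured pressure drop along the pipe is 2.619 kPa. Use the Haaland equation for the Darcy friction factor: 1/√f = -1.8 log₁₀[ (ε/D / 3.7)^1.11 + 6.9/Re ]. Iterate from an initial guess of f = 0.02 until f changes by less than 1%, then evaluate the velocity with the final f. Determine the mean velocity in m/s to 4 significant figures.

V ≈ 0.3454 m/s

Rearranging Darcy-Weisbach: V = √(2·ΔP·D/(f·L·ρ)). With ε/D = 0.0077/0.2773 = 0.0278, iterate starting from f = 0.02:
  f = 0.02 → V = √(2·2619·0.2773/(0.02·185.7·1112)) = 0.593 m/s; Re = ρVD/μ = 1.537e+04; f → 0.05754
  f = 0.05754 → V = 0.3496 m/s; Re = 9060; f → 0.05892
  f = 0.05892 → V = 0.3455 m/s; Re = 8953; f → 0.05896
Converged (Δf/f < 1%). With the final f = 0.05896: V = √(2·2619·0.2773/(0.05896·185.7·1112)) = 0.3454 m/s.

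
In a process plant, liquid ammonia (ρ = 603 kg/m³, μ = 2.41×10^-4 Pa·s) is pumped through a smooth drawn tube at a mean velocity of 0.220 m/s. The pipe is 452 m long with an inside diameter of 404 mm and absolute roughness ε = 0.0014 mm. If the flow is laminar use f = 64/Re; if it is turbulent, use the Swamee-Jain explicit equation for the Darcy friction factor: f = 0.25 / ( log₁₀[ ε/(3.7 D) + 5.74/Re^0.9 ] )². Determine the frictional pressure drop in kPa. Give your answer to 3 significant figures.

ΔP ≈ 0.249 kPa

Reynolds number Re = ρVD/μ = 603 · 0.22 · 0.404 / 0.000241 = 2.224e+05.
Re > 4000 → turbulent. Relative roughness ε/D = 1.4e-06/0.404 = 3.47e-06. Swamee-Jain: f = 0.25/(log₁₀[3.47e-06/3.7 + 5.74/2.224e+05^0.9])² = 0.25/(log₁₀[9.37e-07 + 8.84e-05])² = 0.25/(-4.049)² = 0.01525.
Darcy-Weisbach: ΔP = f(L/D)(ρV²/2) = 0.01525·(452/0.404)·(603·0.22²/2) = 0.01525·1119·14.59 = 249 Pa.
ΔP = 249 Pa = 0.249 kPa.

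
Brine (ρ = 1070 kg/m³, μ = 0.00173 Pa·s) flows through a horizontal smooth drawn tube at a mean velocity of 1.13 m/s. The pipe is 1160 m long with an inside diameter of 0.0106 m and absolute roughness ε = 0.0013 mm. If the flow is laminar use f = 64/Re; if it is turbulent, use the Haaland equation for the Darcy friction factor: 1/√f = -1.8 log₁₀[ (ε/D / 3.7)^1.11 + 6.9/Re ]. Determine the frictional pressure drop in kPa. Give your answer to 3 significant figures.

ΔP ≈ 2520 kPa

Reynolds number Re = ρVD/μ = 1070 · 1.13 · 0.0106 / 0.00173 = 7408.
Re > 4000 → turbulent. Relative roughness ε/D = 1.3e-06/0.0106 = 0.000123. Haaland: 1/√f = -1.8 log₁₀[(0.000123/3.7)^1.11 + 6.9/7408] = -1.8 log₁₀[1.07e-05 + 0.000931] = 5.447, so f = 0.03371.
Darcy-Weisbach: ΔP = f(L/D)(ρV²/2) = 0.03371·(1160/0.0106)·(1070·1.13²/2) = 0.03371·1.094e+05·683.1 = 2.52e+06 Pa.
ΔP = 2.52e+06 Pa = 2520 kPa.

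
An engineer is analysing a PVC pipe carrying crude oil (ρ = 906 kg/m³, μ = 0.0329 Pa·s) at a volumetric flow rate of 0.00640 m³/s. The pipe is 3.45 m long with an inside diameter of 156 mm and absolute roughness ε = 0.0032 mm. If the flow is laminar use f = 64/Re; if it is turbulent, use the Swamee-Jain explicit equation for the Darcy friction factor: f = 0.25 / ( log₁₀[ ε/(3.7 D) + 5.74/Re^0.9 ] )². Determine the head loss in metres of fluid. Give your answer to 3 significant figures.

Cross-sectional area A = πD²/4 = π(0.156)²/4 = 0.01911 m²; mean velocity V = Q/A = 0.0064/0.01911 = 0.3348 m/s.
Reynolds number Re = ρVD/μ = 906 · 0.3348 · 0.156 / 0.0329 = 1438.
Re < 2300 → laminar flow, so f = 64/Re = 64/1438 = 0.04449 (the turbulent correlation is not needed).
Darcy-Weisbach: ΔP = f(L/D)(ρV²/2) = 0.04449·(3.45/0.156)·(906·0.3348²/2) = 0.04449·22.12·50.79 = 49.98 Pa.
Head loss h_f = ΔP/(ρg) = 49.98/(906·9.81) = 0.00562 m.

h_f ≈ 0.00562 m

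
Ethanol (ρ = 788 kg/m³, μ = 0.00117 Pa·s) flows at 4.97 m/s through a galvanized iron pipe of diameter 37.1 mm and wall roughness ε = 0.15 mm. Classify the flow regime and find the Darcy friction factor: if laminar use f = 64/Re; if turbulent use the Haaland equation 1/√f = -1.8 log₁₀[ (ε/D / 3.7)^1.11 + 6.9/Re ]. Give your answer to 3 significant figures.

f ≈ 0.0293

Re = ρVD/μ = 788·4.97·0.0371/0.00117 = 1.242e+05.
Re > 4000 → turbulent. ε/D = 0.00015/0.0371 = 0.00404; Haaland: 1/√f = -1.8 log₁₀[0.000516 + 5.56e-05] = 5.837, so f = 0.02935.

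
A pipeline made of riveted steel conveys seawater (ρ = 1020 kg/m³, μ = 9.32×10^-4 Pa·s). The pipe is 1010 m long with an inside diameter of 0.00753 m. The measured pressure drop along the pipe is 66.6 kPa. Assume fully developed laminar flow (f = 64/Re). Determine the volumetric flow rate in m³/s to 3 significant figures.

Q ≈ 5.58×10^-6 m³/s

For laminar flow, f = 64/Re with Re = ρVD/μ, so Darcy-Weisbach reduces to ΔP = 32μLV/D². Solving for V: V = ΔP·D²/(32μL) = 6.66e+04·(0.00753)²/(32·0.000932·1010) = 0.1254 m/s.
Check: Re = ρVD/μ = 1020·0.1254·0.00753/0.000932 = 1033 < 2300, so the laminar assumption holds.
Q = V·A = 0.1254·(π/4·0.00753²) = 5.583e-06 m³/s = 5.58×10^-6 m³/s.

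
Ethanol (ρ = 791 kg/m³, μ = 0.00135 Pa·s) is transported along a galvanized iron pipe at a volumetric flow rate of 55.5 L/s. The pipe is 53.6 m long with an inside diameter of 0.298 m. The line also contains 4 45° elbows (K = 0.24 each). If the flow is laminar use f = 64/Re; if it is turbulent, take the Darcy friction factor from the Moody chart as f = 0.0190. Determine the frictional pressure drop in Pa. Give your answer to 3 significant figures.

Q = 55.5 L/s = 55.5/1000 = 0.0555 m³/s.
Cross-sectional area A = πD²/4 = π(0.298)²/4 = 0.06975 m²; mean velocity V = Q/A = 0.0555/0.06975 = 0.7957 m/s.
Reynolds number Re = ρVD/μ = 791 · 0.7957 · 0.298 / 0.00135 = 1.389e+05.
Re > 4000 → turbulent; use the Moody-chart value f = 0.0190.
Total minor-loss coefficient ΣK = 4·0.24 = 0.96.
ΔP = [f·L/D + ΣK]·(ρV²/2) = [0.019·53.6/0.298 + 0.96]·(791·0.7957²/2) = [3.417 + 0.96]·250.4 = 1096 Pa.

ΔP ≈ 1100 Pa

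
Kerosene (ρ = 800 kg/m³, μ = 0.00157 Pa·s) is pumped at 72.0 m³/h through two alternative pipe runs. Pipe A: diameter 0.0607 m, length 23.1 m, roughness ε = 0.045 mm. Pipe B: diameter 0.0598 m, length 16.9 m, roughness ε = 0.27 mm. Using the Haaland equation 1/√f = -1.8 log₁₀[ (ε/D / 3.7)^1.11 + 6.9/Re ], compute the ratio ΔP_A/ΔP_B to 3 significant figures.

Pipe A: V = Q/A = 0.02/0.002894 = 6.911 m/s; Re = 2.138e+05; ε/D = 0.000741; Haaland → f = 0.01973; ΔP_A = f(L/D)(ρV²/2) = 1.434e+05 Pa.
Pipe B: V = Q/A = 0.02/0.002809 = 7.121 m/s; Re = 2.17e+05; ε/D = 0.00452; Haaland → f = 0.02994; ΔP_B = f(L/D)(ρV²/2) = 1.716e+05 Pa.
ΔP_A/ΔP_B = 1.434e+05/1.716e+05 = 0.836.

ΔP_A/ΔP_B ≈ 0.836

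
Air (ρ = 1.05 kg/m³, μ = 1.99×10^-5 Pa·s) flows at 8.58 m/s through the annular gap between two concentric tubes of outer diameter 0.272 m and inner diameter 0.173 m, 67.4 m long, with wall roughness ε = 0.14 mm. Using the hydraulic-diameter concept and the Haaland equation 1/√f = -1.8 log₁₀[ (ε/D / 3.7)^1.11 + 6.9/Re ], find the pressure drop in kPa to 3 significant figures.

Hydraulic diameter D_h = 4A/P = D_o - D_i = 0.272 - 0.173 = 0.099 m.
Re = ρVD_h/μ = 1.05·8.58·0.099/1.99e-05 = 4.482e+04.
ε/D_h = 0.00014/0.099 = 0.00141; Haaland gives 1/√f = -1.8 log₁₀[0.000161+0.000154] = 6.304, so f = 0.02517.
ΔP = f(L/D_h)(ρV²/2) = 0.02517·67.4/0.099·38.65 = 662.2 Pa.
ΔP = 0.662 kPa.

ΔP ≈ 0.662 kPa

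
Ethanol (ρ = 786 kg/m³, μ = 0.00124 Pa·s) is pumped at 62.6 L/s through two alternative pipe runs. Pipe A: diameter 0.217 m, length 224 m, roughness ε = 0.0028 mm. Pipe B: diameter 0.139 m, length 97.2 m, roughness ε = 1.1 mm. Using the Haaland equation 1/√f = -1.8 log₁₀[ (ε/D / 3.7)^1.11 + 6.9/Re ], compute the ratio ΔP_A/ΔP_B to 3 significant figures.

ΔP_A/ΔP_B ≈ 0.106

Pipe A: V = Q/A = 0.0626/0.03698 = 1.693 m/s; Re = 2.328e+05; ε/D = 1.29e-05; Haaland → f = 0.01514; ΔP_A = f(L/D)(ρV²/2) = 1.759e+04 Pa.
Pipe B: V = Q/A = 0.0626/0.01517 = 4.125 m/s; Re = 3.635e+05; ε/D = 0.00791; Haaland → f = 0.03532; ΔP_B = f(L/D)(ρV²/2) = 1.652e+05 Pa.
ΔP_A/ΔP_B = 1.759e+04/1.652e+05 = 0.106.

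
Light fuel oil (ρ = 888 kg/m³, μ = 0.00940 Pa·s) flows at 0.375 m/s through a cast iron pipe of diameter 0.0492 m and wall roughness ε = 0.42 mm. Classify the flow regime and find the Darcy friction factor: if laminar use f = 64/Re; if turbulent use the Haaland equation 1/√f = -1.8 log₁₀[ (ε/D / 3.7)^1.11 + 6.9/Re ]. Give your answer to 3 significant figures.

Re = ρVD/μ = 888·0.375·0.0492/0.0094 = 1743.
Re < 2300 → laminar, so f = 64/Re = 0.03672 (roughness is irrelevant in laminar flow).

f ≈ 0.0367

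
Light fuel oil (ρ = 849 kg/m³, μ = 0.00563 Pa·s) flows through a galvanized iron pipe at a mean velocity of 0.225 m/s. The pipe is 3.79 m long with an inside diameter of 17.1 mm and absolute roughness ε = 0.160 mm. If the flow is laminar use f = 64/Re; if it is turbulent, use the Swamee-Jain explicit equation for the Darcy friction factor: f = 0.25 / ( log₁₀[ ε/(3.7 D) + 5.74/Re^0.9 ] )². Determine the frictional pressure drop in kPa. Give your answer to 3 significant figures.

Reynolds number Re = ρVD/μ = 849 · 0.225 · 0.0171 / 0.00563 = 580.2.
Re < 2300 → laminar flow, so f = 64/Re = 64/580.2 = 0.1103 (the turbulent correlation is not needed).
Darcy-Weisbach: ΔP = f(L/D)(ρV²/2) = 0.1103·(3.79/0.0171)·(849·0.225²/2) = 0.1103·221.6·21.49 = 525.4 Pa.
ΔP = 525.4 Pa = 0.525 kPa.

ΔP ≈ 0.525 kPa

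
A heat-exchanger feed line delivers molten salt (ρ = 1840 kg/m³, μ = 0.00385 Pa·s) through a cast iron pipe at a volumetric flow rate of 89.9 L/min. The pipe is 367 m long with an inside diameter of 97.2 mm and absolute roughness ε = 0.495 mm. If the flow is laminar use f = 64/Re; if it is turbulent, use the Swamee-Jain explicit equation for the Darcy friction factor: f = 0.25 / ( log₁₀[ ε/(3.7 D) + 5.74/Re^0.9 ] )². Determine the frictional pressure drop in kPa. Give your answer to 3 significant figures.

ΔP ≈ 5.50 kPa

Q = 89.9 L/min = 89.9/60000 = 0.001498 m³/s.
Cross-sectional area A = πD²/4 = π(0.0972)²/4 = 0.00742 m²; mean velocity V = Q/A = 0.001498/0.00742 = 0.2019 m/s.
Reynolds number Re = ρVD/μ = 1840 · 0.2019 · 0.0972 / 0.00385 = 9380.
Re > 4000 → turbulent. Relative roughness ε/D = 0.000495/0.0972 = 0.00509. Swamee-Jain: f = 0.25/(log₁₀[0.00509/3.7 + 5.74/9380^0.9])² = 0.25/(log₁₀[0.00138 + 0.00153])² = 0.25/(-2.537)² = 0.03884.
Darcy-Weisbach: ΔP = f(L/D)(ρV²/2) = 0.03884·(367/0.0972)·(1840·0.2019²/2) = 0.03884·3776·37.51 = 5501 Pa.
ΔP = 5501 Pa = 5.50 kPa.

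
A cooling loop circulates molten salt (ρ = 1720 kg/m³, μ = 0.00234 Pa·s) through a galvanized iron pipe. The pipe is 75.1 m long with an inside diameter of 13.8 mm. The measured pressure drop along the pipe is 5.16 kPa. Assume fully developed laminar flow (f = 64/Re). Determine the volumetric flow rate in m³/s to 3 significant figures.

For laminar flow, f = 64/Re with Re = ρVD/μ, so Darcy-Weisbach reduces to ΔP = 32μLV/D². Solving for V: V = ΔP·D²/(32μL) = 5160·(0.0138)²/(32·0.00234·75.1) = 0.1747 m/s.
Check: Re = ρVD/μ = 1720·0.1747·0.0138/0.00234 = 1773 < 2300, so the laminar assumption holds.
Q = V·A = 0.1747·(π/4·0.0138²) = 2.614e-05 m³/s = 2.61×10^-5 m³/s.

Q ≈ 2.61×10^-5 m³/s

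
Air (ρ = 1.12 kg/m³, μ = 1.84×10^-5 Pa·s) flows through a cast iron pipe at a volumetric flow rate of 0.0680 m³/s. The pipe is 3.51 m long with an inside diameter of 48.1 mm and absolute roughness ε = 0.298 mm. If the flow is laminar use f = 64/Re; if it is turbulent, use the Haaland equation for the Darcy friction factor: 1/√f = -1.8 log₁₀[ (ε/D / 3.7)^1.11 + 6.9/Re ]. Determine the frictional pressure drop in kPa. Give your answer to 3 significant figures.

Cross-sectional area A = πD²/4 = π(0.0481)²/4 = 0.001817 m²; mean velocity V = Q/A = 0.068/0.001817 = 37.42 m/s.
Reynolds number Re = ρVD/μ = 1.12 · 37.42 · 0.0481 / 1.84e-05 = 1.096e+05.
Re > 4000 → turbulent. Relative roughness ε/D = 0.000298/0.0481 = 0.0062. Haaland: 1/√f = -1.8 log₁₀[(0.0062/3.7)^1.11 + 6.9/1.096e+05] = -1.8 log₁₀[0.000829 + 6.3e-05] = 5.489, so f = 0.03318.
Darcy-Weisbach: ΔP = f(L/D)(ρV²/2) = 0.03318·(3.51/0.0481)·(1.12·37.42²/2) = 0.03318·72.97·784.2 = 1899 Pa.
ΔP = 1899 Pa = 1.90 kPa.

ΔP ≈ 1.90 kPa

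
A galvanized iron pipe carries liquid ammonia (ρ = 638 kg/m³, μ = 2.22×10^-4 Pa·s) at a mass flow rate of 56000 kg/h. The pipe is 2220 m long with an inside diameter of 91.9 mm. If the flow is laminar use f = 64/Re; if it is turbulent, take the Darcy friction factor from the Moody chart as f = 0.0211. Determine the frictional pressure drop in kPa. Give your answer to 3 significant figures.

ṁ = 56000 kg/h = 56000/3600 = 15.56 kg/s.
A = πD²/4 = π(0.0919)²/4 = 0.006633 m²; mean velocity V = ṁ/(ρA) = 15.56/(638 · 0.006633) = 3.676 m/s.
Reynolds number Re = ρVD/μ = 638 · 3.676 · 0.0919 / 0.000222 = 9.708e+05.
Re > 4000 → turbulent; use the Moody-chart value f = 0.0211.
Darcy-Weisbach: ΔP = f(L/D)(ρV²/2) = 0.0211·(2220/0.0919)·(638·3.676²/2) = 0.0211·2.416e+04·4310 = 2.197e+06 Pa.
ΔP = 2.197e+06 Pa = 2200 kPa.

ΔP ≈ 2200 kPa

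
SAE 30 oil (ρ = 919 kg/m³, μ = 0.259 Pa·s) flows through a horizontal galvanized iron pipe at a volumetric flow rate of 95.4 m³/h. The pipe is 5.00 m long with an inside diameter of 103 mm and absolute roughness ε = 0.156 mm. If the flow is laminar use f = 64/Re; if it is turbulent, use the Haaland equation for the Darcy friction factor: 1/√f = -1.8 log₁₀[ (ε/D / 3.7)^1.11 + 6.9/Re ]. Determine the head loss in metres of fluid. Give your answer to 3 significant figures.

Q = 95.4 m³/h = 95.4/3600 = 0.0265 m³/s.
Cross-sectional area A = πD²/4 = π(0.103)²/4 = 0.008332 m²; mean velocity V = Q/A = 0.0265/0.008332 = 3.18 m/s.
Reynolds number Re = ρVD/μ = 919 · 3.18 · 0.103 / 0.259 = 1162.
Re < 2300 → laminar flow, so f = 64/Re = 64/1162 = 0.05506 (the turbulent correlation is not needed).
Darcy-Weisbach: ΔP = f(L/D)(ρV²/2) = 0.05506·(5/0.103)·(919·3.18²/2) = 0.05506·48.54·4648 = 1.242e+04 Pa.
Head loss h_f = ΔP/(ρg) = 1.242e+04/(919·9.81) = 1.38 m.

h_f ≈ 1.38 m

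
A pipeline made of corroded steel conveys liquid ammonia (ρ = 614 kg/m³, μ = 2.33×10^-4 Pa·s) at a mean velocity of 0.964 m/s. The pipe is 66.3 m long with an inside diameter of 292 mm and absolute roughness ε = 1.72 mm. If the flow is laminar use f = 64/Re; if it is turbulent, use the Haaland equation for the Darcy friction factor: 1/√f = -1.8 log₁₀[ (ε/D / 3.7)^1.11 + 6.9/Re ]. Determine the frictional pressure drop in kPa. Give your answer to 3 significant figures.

Reynolds number Re = ρVD/μ = 614 · 0.964 · 0.292 / 0.000233 = 7.418e+05.
Re > 4000 → turbulent. Relative roughness ε/D = 0.00172/0.292 = 0.00589. Haaland: 1/√f = -1.8 log₁₀[(0.00589/3.7)^1.11 + 6.9/7.418e+05] = -1.8 log₁₀[0.000784 + 9.3e-06] = 5.581, so f = 0.0321.
Darcy-Weisbach: ΔP = f(L/D)(ρV²/2) = 0.0321·(66.3/0.292)·(614·0.964²/2) = 0.0321·227.1·285.3 = 2079 Pa.
ΔP = 2079 Pa = 2.08 kPa.

ΔP ≈ 2.08 kPa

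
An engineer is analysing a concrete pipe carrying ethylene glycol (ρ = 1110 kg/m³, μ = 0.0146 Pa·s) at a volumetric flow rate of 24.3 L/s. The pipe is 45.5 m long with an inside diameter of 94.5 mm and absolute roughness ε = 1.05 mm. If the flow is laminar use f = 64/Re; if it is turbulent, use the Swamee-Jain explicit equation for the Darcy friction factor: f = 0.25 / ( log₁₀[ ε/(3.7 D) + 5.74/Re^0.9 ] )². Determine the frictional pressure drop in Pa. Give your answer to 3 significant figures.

Q = 24.3 L/s = 24.3/1000 = 0.0243 m³/s.
Cross-sectional area A = πD²/4 = π(0.0945)²/4 = 0.007014 m²; mean velocity V = Q/A = 0.0243/0.007014 = 3.465 m/s.
Reynolds number Re = ρVD/μ = 1110 · 3.465 · 0.0945 / 0.0146 = 2.489e+04.
Re > 4000 → turbulent. Relative roughness ε/D = 0.00105/0.0945 = 0.0111. Swamee-Jain: f = 0.25/(log₁₀[0.0111/3.7 + 5.74/2.489e+04^0.9])² = 0.25/(log₁₀[0.003 + 0.000635])² = 0.25/(-2.439)² = 0.04202.
Darcy-Weisbach: ΔP = f(L/D)(ρV²/2) = 0.04202·(45.5/0.0945)·(1110·3.465²/2) = 0.04202·481.5·6662 = 1.348e+05 Pa.

ΔP ≈ 135000 Pa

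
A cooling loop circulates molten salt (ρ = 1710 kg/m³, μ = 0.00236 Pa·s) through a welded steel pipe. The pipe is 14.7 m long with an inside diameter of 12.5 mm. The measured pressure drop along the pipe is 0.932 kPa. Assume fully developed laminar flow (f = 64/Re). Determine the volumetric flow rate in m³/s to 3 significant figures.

Q ≈ 1.61×10^-5 m³/s

For laminar flow, f = 64/Re with Re = ρVD/μ, so Darcy-Weisbach reduces to ΔP = 32μLV/D². Solving for V: V = ΔP·D²/(32μL) = 932·(0.0125)²/(32·0.00236·14.7) = 0.1312 m/s.
Check: Re = ρVD/μ = 1710·0.1312·0.0125/0.00236 = 1188 < 2300, so the laminar assumption holds.
Q = V·A = 0.1312·(π/4·0.0125²) = 1.61e-05 m³/s = 1.61×10^-5 m³/s.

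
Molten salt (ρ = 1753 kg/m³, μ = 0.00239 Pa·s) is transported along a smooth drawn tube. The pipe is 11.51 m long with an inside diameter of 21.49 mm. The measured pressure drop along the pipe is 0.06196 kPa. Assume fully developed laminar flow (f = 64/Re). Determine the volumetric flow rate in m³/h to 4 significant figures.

For laminar flow, f = 64/Re with Re = ρVD/μ, so Darcy-Weisbach reduces to ΔP = 32μLV/D². Solving for V: V = ΔP·D²/(32μL) = 61.96·(0.02149)²/(32·0.00239·11.51) = 0.03251 m/s.
Check: Re = ρVD/μ = 1753·0.03251·0.02149/0.00239 = 512.4 < 2300, so the laminar assumption holds.
Q = V·A = 0.03251·(π/4·0.02149²) = 1.179e-05 m³/s = 0.04244 m³/h.

Q ≈ 0.04244 m³/h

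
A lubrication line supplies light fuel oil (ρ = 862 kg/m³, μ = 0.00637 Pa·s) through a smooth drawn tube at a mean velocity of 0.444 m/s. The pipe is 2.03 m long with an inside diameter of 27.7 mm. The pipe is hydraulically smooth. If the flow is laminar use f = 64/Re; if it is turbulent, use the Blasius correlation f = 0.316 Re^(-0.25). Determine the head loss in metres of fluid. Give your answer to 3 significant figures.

h_f ≈ 0.0283 m

Reynolds number Re = ρVD/μ = 862 · 0.444 · 0.0277 / 0.00637 = 1664.
Re < 2300 → laminar flow, so f = 64/Re = 64/1664 = 0.03845 (the turbulent correlation is not needed).
Darcy-Weisbach: ΔP = f(L/D)(ρV²/2) = 0.03845·(2.03/0.0277)·(862·0.444²/2) = 0.03845·73.29·84.97 = 239.4 Pa.
Head loss h_f = ΔP/(ρg) = 239.4/(862·9.81) = 0.0283 m.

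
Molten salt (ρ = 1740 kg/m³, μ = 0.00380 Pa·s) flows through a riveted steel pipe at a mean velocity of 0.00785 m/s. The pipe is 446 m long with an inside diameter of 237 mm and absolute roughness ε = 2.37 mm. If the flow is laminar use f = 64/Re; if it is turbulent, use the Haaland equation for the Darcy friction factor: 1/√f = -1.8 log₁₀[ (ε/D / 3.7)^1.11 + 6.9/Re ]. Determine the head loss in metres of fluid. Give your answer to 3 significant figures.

Reynolds number Re = ρVD/μ = 1740 · 0.00785 · 0.237 / 0.0038 = 851.9.
Re < 2300 → laminar flow, so f = 64/Re = 64/851.9 = 0.07513 (the turbulent correlation is not needed).
Darcy-Weisbach: ΔP = f(L/D)(ρV²/2) = 0.07513·(446/0.237)·(1740·0.00785²/2) = 0.07513·1882·0.05361 = 7.58 Pa.
Head loss h_f = ΔP/(ρg) = 7.58/(1740·9.81) = 4.44×10^-4 m.

h_f ≈ 4.44×10^-4 m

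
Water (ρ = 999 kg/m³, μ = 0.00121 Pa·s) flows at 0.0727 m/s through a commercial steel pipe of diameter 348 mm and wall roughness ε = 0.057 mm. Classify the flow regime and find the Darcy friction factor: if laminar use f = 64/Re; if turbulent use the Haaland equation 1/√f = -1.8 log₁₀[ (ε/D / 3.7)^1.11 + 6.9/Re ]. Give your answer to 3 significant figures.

Re = ρVD/μ = 999·0.0727·0.348/0.00121 = 2.089e+04.
Re > 4000 → turbulent. ε/D = 5.7e-05/0.348 = 0.000164; Haaland: 1/√f = -1.8 log₁₀[1.47e-05 + 0.00033] = 6.232, so f = 0.02575.

f ≈ 0.0257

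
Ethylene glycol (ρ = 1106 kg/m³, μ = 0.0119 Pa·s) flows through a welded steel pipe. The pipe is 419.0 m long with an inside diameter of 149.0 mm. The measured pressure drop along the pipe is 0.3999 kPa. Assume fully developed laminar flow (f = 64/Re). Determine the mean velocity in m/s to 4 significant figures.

For laminar flow, f = 64/Re with Re = ρVD/μ, so Darcy-Weisbach reduces to ΔP = 32μLV/D². Solving for V: V = ΔP·D²/(32μL) = 399.9·(0.149)²/(32·0.0119·419) = 0.05564 m/s.
Check: Re = ρVD/μ = 1106·0.05564·0.149/0.0119 = 770.6 < 2300, so the laminar assumption holds.

V ≈ 0.05564 m/s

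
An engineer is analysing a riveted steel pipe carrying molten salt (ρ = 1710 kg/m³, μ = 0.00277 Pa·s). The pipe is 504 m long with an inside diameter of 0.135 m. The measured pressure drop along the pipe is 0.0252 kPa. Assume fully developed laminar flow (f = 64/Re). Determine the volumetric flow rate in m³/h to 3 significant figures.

For laminar flow, f = 64/Re with Re = ρVD/μ, so Darcy-Weisbach reduces to ΔP = 32μLV/D². Solving for V: V = ΔP·D²/(32μL) = 25.2·(0.135)²/(32·0.00277·504) = 0.01028 m/s.
Check: Re = ρVD/μ = 1710·0.01028·0.135/0.00277 = 856.8 < 2300, so the laminar assumption holds.
Q = V·A = 0.01028·(π/4·0.135²) = 0.0001472 m³/s = 0.530 m³/h.

Q ≈ 0.530 m³/h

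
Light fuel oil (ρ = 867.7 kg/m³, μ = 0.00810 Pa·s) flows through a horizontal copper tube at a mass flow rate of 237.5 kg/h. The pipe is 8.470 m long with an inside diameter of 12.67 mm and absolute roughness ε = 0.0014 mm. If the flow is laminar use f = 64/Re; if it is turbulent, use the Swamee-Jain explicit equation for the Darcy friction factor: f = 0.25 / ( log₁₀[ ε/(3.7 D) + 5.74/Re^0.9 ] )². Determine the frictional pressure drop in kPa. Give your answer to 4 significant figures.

ṁ = 237.5 kg/h = 237.5/3600 = 0.06597 kg/s.
A = πD²/4 = π(0.01267)²/4 = 0.0001261 m²; mean velocity V = ṁ/(ρA) = 0.06597/(867.7 · 0.0001261) = 0.603 m/s.
Reynolds number Re = ρVD/μ = 867.7 · 0.603 · 0.01267 / 0.0081 = 818.5.
Re < 2300 → laminar flow, so f = 64/Re = 64/818.5 = 0.07819 (the turbulent correlation is not needed).
Darcy-Weisbach: ΔP = f(L/D)(ρV²/2) = 0.07819·(8.47/0.01267)·(867.7·0.603²/2) = 0.07819·668.5·157.8 = 8247 Pa.
ΔP = 8247 Pa = 8.247 kPa.

ΔP ≈ 8.247 kPa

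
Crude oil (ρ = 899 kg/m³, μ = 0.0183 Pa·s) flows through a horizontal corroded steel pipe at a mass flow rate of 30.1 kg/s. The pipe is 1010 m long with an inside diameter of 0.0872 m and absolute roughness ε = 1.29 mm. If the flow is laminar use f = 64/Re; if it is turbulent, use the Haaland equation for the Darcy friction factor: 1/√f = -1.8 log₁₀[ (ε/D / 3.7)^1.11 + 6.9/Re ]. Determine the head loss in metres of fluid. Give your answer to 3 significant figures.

h_f ≈ 842 m

A = πD²/4 = π(0.0872)²/4 = 0.005972 m²; mean velocity V = ṁ/(ρA) = 30.1/(899 · 0.005972) = 5.606 m/s.
Reynolds number Re = ρVD/μ = 899 · 5.606 · 0.0872 / 0.0183 = 2.402e+04.
Re > 4000 → turbulent. Relative roughness ε/D = 0.00129/0.0872 = 0.0148. Haaland: 1/√f = -1.8 log₁₀[(0.0148/3.7)^1.11 + 6.9/2.402e+04] = -1.8 log₁₀[0.00218 + 0.000287] = 4.695, so f = 0.04537.
Darcy-Weisbach: ΔP = f(L/D)(ρV²/2) = 0.04537·(1010/0.0872)·(899·5.606²/2) = 0.04537·1.158e+04·1.413e+04 = 7.425e+06 Pa.
Head loss h_f = ΔP/(ρg) = 7.425e+06/(899·9.81) = 842 m.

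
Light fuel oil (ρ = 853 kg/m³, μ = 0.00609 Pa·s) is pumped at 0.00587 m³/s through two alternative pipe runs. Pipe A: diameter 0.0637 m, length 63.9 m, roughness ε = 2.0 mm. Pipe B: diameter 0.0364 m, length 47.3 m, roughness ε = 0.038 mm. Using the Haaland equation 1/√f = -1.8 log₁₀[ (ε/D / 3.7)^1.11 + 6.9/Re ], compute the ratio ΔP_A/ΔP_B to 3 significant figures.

ΔP_A/ΔP_B ≈ 0.191

Pipe A: V = Q/A = 0.00587/0.003187 = 1.842 m/s; Re = 1.643e+04; ε/D = 0.0314; Haaland → f = 0.0602; ΔP_A = f(L/D)(ρV²/2) = 8.738e+04 Pa.
Pipe B: V = Q/A = 0.00587/0.001041 = 5.641 m/s; Re = 2.876e+04; ε/D = 0.00104; Haaland → f = 0.02593; ΔP_B = f(L/D)(ρV²/2) = 4.573e+05 Pa.
ΔP_A/ΔP_B = 8.738e+04/4.573e+05 = 0.191.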